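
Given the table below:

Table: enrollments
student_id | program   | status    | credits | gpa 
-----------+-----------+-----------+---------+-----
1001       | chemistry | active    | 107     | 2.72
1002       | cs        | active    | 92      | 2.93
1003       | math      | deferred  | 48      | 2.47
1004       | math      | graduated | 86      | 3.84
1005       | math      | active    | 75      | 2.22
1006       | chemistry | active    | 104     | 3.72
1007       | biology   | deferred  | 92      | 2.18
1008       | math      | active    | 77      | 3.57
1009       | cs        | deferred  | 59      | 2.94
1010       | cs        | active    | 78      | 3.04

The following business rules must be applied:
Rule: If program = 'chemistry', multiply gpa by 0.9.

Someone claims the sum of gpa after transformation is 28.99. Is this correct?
Yes, the result is correct.

Step 1: Calculate the correct sum after transformation
Step 2: Apply multiplier 0.9 to records where program = 'chemistry'
Step 3: Correct result = 28.99
Step 4: Claimed result = 28.99
Step 5: 28.99 = 28.99 ✓
Conclusion: The claimed result is correct.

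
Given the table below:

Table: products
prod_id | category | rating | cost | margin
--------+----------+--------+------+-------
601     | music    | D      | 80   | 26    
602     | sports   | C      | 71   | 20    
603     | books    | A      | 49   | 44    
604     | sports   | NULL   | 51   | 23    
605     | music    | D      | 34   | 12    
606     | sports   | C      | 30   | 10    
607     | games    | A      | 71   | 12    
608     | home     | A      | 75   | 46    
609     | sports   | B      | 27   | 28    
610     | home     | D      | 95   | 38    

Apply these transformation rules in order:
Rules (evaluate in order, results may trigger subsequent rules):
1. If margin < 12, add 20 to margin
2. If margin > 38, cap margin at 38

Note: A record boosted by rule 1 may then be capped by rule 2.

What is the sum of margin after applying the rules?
265

Step 1: Apply rule 1 to records with margin < 12
  - 1 records get bonus of 20
  - Of these, 0 records then exceed 38 and get capped
Step 2: Apply rule 2 to records with margin > 38
  - 2 records (original) are capped
Step 3: Calculate final sum = 265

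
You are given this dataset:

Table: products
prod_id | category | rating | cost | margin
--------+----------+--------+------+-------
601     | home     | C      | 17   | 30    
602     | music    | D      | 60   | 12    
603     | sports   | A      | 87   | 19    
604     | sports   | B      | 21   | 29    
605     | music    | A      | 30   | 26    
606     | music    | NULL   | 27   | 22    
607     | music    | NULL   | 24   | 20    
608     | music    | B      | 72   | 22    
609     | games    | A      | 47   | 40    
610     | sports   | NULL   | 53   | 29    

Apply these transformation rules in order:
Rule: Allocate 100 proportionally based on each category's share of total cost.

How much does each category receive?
games: 10.73, home: 3.88, music: 48.63, sports: 36.76

Step 1: Calculate total cost = 438
Step 2: Calculate each category's proportion:
  games: 47/438 = 10.73% → 10.73
  home: 17/438 = 3.88% → 3.88
  music: 213/438 = 48.63% → 48.63
  sports: 161/438 = 36.76% → 36.76
Step 3: Verify: sum of allocations ≈ 100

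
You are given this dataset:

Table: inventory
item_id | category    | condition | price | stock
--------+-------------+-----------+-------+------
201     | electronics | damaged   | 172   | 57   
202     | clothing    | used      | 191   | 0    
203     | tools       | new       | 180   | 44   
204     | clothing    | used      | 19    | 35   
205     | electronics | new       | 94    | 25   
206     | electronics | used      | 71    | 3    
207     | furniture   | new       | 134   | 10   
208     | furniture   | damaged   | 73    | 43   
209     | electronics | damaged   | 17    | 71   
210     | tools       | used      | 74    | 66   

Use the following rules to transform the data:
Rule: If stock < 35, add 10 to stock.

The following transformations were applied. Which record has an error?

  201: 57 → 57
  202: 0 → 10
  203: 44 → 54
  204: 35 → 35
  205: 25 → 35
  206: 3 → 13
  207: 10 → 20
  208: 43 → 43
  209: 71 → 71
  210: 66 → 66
Record 203 has an error. The correct transformed value should be 44, not 54.

Step 1: Check each record against the rule
Step 2: Record 203 has stock = 44
Step 3: Since 44 >= 35, the bonus should not have been applied
Step 4: Correct value = 44, but claimed value = 54
Conclusion: Record 203 has the error.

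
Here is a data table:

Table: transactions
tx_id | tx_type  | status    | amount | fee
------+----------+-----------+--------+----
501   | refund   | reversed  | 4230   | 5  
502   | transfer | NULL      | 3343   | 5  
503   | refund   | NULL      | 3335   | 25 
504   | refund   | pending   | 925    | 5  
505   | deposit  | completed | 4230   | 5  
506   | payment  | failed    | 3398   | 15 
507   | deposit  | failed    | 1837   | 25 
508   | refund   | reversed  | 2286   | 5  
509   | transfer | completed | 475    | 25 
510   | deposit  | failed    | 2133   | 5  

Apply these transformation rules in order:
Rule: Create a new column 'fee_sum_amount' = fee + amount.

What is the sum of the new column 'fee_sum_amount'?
26312

Step 1: For each record, compute fee + amount
Example calculations:
  5 + 4230 = 4235
  5 + 3343 = 3348
  25 + 3335 = 3360
  ...
Step 2: Sum all derived values
Step 3: Total = 26312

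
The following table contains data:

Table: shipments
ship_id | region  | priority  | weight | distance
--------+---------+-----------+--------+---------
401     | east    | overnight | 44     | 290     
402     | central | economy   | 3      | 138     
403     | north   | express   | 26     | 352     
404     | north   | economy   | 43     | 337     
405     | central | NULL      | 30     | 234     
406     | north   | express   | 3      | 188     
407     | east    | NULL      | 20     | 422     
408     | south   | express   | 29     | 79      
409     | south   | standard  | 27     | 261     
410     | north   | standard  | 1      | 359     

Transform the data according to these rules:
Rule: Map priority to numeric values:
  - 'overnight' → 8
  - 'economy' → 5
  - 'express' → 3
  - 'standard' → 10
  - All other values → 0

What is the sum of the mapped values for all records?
47

Step 1: Apply mapping to each record
Step 2: Count by status:
  'overnight': 1 records × 8 = 8
  'economy': 2 records × 5 = 10
  'express': 3 records × 3 = 9
  'standard': 2 records × 10 = 20
Step 3: Sum all mapped values = 47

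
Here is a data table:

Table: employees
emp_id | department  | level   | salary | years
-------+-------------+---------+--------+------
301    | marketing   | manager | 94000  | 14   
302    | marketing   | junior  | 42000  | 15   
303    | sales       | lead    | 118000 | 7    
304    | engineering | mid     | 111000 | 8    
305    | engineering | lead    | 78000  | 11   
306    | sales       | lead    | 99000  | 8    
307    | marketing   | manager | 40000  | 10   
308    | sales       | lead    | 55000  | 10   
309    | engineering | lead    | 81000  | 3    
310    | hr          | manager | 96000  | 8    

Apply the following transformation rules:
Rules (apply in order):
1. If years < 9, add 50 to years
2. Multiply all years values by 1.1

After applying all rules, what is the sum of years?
378.4

Step 1: Apply Rule 1 - Add 50 to records with years < 9
  - 5 records affected: 34 + (5 × 50) = 284
  - Unaffected records: 60
  - Sum after Rule 1: 344
Step 2: Apply Rule 2 - Multiply all by 1.1
  - 344 × 1.1 = 378.4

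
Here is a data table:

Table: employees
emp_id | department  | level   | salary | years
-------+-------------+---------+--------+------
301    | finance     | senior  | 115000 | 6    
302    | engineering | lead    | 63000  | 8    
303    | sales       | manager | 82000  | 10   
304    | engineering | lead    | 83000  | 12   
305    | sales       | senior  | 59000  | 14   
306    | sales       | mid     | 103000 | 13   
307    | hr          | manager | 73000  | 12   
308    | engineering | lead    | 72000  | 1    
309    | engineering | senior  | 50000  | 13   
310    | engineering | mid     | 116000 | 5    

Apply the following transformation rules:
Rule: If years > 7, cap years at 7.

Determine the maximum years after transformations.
7

Step 1: Original maximum years = 14
Step 2: Apply cap at 7
Step 3: 7 records had years > 7 and were capped
Step 4: Maximum after transformation = 7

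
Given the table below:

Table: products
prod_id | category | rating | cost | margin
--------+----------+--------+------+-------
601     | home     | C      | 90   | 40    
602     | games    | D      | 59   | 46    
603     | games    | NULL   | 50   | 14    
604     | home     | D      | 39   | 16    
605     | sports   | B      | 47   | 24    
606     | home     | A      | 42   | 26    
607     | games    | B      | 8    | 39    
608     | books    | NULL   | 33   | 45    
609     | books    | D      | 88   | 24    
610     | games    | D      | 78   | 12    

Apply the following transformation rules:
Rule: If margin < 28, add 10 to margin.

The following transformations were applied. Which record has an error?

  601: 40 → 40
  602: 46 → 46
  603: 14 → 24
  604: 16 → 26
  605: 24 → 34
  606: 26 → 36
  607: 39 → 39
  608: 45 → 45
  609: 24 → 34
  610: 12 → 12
Record 610 has an error. The correct transformed value should be 22, not 12.

Step 1: Check each record against the rule
Step 2: Record 610 has margin = 12
Step 3: Since 12 < 28, the bonus should have been applied
Step 4: Correct value = 22, but claimed value = 12
Conclusion: Record 610 has the error.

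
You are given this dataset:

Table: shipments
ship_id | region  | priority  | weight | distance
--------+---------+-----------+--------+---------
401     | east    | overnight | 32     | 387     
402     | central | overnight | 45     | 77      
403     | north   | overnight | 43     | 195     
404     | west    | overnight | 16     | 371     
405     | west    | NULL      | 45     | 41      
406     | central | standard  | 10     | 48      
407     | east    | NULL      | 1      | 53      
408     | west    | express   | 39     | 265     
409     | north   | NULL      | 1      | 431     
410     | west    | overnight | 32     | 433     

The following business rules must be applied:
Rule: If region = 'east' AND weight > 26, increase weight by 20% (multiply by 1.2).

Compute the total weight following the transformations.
270.4

Step 1: Find records where region = 'east' AND weight > 26
Step 2: 1 records match, summing to 32
Step 3: After multiplier: 32 × 1.2 = 38.4
Step 4: Unaffected records sum: 232
Step 5: Final sum = 38.4 + 232 = 270.4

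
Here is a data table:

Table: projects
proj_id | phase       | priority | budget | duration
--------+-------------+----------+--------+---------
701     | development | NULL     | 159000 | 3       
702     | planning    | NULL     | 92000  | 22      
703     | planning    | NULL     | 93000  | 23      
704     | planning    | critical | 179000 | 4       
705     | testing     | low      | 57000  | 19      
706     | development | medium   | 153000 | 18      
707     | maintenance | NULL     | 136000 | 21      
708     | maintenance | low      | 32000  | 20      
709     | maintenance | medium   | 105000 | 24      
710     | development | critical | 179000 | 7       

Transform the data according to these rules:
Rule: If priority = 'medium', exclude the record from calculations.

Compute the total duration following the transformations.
119

Step 1: Identify records where priority = 'medium'
Step 2: The excluded records sum to 42
Step 3: Original total duration = 161
Step 4: Remaining total = 161 - 42 = 119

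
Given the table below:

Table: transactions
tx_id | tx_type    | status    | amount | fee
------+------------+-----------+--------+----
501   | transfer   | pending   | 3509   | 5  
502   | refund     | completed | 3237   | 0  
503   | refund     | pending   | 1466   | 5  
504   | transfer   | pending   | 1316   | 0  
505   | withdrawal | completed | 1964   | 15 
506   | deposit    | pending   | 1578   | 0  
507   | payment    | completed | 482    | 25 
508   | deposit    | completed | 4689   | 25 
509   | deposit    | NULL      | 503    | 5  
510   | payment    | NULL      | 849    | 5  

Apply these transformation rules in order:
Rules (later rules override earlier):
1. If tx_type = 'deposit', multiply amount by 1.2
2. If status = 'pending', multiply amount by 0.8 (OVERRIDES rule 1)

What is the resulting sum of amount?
19057.6

Step 1: Rule 2 takes priority for records with status = 'pending'
  - 4 records: 7869 × 0.8 = 6295.2
Step 2: Rule 1 applies to remaining records with tx_type = 'deposit'
  - 2 records: 5192 × 1.2 = 6230.4
Step 3: Other records unchanged: 6532
Step 4: Final sum = 6295.2 + 6230.4 + 6532 = 19057.6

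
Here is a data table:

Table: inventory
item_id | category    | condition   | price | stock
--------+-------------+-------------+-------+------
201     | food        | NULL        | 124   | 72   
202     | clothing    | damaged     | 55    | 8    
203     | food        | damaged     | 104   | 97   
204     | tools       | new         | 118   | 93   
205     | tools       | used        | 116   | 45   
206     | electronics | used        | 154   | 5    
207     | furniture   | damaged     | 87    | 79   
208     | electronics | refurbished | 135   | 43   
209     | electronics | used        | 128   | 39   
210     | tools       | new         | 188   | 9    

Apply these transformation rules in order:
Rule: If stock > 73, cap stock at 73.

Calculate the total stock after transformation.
440

Step 1: 3 records have stock > 73
Step 2: These records originally summed to 269
Step 3: After capping: 3 × 73 = 219
Step 4: Unaffected records sum: 221
Step 5: Final sum = 219 + 221 = 440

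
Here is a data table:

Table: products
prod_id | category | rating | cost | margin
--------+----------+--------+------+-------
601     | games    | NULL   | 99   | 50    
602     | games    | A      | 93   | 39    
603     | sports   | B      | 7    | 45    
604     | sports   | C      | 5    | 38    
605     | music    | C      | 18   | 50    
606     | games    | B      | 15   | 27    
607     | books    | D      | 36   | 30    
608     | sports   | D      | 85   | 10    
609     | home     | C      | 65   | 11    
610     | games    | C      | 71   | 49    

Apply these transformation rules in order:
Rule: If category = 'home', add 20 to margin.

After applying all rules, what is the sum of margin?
369

Step 1: Count records where category = 'home': 1
Step 2: Total bonus added: 1 × 20 = 20
Step 3: Original sum of margin: 349
Step 4: Final sum = 349 + 20 = 369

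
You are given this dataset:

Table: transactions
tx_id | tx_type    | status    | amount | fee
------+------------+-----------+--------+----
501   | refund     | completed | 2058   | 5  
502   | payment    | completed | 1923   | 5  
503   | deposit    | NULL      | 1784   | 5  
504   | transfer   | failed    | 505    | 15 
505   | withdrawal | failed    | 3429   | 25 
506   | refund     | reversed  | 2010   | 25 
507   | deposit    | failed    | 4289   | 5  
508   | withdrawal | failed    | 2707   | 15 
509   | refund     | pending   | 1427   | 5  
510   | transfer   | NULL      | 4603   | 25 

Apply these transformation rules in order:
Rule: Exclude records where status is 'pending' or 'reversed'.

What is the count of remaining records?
8

Step 1: Count records to exclude
  - 1 (pending) + 1 (reversed) = 2 records
Step 2: Total records: 10
Step 3: Remaining = 10 - 2 = 8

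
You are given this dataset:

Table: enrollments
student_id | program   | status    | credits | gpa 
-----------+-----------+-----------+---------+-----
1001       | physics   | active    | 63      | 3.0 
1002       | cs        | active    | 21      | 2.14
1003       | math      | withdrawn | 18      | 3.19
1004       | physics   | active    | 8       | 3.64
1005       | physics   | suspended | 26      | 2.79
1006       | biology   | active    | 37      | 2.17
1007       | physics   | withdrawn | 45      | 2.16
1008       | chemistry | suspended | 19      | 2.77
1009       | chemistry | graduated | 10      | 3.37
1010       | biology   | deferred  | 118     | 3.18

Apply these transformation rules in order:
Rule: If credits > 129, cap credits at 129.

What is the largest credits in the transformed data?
118

Step 1: Original maximum credits = 118
Step 2: Check cap of 129 against maximum
Step 3: No records exceed the cap (max 118 <= cap 129), so no capping applies
Step 4: Maximum after transformation = 118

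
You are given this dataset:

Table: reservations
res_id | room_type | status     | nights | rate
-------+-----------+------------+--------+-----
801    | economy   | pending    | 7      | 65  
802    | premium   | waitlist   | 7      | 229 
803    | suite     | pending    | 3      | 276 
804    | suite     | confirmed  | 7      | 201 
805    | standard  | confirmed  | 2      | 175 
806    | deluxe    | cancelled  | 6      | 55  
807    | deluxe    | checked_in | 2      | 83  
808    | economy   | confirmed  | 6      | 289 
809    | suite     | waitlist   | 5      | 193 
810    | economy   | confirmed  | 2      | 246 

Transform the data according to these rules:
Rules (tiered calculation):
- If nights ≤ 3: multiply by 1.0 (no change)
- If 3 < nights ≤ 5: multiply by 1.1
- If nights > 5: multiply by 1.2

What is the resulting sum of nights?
54.1

Step 1: Tier 1 (nights ≤ 3): 4 records, sum = 9 × 1.0 = 9.0
Step 2: Tier 2 (3 < nights ≤ 5): 1 records, sum = 5 × 1.1 = 5.5
Step 3: Tier 3 (nights > 5): 5 records, sum = 33 × 1.2 = 39.6
Step 4: Final sum = 9.0 + 5.5 + 39.6 = 54.1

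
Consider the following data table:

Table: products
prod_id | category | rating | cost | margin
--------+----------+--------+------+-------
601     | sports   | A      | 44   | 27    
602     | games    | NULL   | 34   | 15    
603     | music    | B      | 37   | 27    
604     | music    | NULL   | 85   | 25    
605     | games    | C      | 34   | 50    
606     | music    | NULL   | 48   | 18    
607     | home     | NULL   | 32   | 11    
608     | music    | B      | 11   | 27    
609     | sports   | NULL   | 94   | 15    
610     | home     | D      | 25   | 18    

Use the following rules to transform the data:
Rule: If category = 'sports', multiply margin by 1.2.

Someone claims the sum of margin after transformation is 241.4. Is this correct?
Yes, the result is correct.

Step 1: Calculate the correct sum after transformation
Step 2: Apply multiplier 1.2 to records where category = 'sports'
Step 3: Correct result = 241.4
Step 4: Claimed result = 241.4
Step 5: 241.4 = 241.4 ✓
Conclusion: The claimed result is correct.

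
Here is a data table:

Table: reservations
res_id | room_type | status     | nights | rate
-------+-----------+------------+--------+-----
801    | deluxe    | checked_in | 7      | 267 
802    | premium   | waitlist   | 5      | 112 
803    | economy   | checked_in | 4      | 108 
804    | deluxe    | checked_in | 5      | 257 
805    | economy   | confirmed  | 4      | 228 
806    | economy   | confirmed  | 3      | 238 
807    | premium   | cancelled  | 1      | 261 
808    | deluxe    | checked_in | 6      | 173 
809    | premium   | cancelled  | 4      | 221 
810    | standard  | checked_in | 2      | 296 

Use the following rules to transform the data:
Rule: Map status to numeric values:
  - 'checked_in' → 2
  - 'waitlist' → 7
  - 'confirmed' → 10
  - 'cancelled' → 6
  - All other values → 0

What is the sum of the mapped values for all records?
49

Step 1: Apply mapping to each record
Step 2: Count by status:
  'checked_in': 5 records × 2 = 10
  'waitlist': 1 records × 7 = 7
  'confirmed': 2 records × 10 = 20
  'cancelled': 2 records × 6 = 12
Step 3: Sum all mapped values = 49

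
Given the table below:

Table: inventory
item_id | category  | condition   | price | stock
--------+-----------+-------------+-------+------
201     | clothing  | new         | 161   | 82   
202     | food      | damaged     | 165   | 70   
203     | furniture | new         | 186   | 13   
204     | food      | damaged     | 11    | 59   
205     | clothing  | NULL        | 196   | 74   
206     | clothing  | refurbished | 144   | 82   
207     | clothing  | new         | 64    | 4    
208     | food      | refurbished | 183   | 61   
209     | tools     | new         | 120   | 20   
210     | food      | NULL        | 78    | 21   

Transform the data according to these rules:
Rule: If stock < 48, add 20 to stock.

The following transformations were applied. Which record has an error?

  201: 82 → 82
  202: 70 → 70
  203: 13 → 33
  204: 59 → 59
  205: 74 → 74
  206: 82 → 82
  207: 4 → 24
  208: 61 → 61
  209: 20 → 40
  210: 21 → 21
Record 210 has an error. The correct transformed value should be 41, not 21.

Step 1: Check each record against the rule
Step 2: Record 210 has stock = 21
Step 3: Since 21 < 48, the bonus should have been applied
Step 4: Correct value = 41, but claimed value = 21
Conclusion: Record 210 has the error.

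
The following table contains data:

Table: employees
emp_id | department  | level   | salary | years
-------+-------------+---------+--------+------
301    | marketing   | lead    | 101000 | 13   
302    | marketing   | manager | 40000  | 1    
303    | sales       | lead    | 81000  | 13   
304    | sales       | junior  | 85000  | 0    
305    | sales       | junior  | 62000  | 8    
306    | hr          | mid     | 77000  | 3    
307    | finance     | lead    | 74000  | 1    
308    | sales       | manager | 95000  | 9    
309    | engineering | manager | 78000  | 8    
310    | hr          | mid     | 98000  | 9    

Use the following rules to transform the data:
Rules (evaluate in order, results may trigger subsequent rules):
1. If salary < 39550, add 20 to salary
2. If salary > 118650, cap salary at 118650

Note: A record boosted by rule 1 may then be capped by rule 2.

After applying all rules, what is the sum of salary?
791000

Step 1: Apply rule 1 to records with salary < 39550
  - 0 records get bonus of 20
  - Of these, 0 records then exceed 118650 and get capped
Step 2: Apply rule 2 to records with salary > 118650
  - 0 records (original) are capped
Step 3: Calculate final sum = 791000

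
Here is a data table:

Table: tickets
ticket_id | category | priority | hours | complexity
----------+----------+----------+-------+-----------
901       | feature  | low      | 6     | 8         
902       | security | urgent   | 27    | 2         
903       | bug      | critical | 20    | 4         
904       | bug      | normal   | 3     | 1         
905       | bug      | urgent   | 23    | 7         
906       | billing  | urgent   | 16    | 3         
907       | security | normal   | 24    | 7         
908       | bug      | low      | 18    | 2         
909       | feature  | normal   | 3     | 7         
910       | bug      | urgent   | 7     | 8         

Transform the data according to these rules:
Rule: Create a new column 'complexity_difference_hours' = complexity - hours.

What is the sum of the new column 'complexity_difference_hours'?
-98

Step 1: For each record, compute complexity - hours
Example calculations:
  8 - 6 = 2
  2 - 27 = -25
  4 - 20 = -16
  ...
Step 2: Sum all derived values
Step 3: Total = -98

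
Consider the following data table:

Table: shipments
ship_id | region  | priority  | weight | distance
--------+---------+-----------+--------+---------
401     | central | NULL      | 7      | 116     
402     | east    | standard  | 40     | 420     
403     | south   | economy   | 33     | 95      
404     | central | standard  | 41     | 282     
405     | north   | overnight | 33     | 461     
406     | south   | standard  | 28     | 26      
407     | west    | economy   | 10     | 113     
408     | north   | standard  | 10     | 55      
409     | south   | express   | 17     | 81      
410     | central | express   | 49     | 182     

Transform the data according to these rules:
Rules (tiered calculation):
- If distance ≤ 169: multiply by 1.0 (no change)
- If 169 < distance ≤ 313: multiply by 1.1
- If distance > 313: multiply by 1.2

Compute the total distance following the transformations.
2053.6

Step 1: Tier 1 (distance ≤ 169): 6 records, sum = 486 × 1.0 = 486.0
Step 2: Tier 2 (169 < distance ≤ 313): 2 records, sum = 464 × 1.1 = 510.4
Step 3: Tier 3 (distance > 313): 2 records, sum = 881 × 1.2 = 1057.2
Step 4: Final sum = 486.0 + 510.4 + 1057.2 = 2053.6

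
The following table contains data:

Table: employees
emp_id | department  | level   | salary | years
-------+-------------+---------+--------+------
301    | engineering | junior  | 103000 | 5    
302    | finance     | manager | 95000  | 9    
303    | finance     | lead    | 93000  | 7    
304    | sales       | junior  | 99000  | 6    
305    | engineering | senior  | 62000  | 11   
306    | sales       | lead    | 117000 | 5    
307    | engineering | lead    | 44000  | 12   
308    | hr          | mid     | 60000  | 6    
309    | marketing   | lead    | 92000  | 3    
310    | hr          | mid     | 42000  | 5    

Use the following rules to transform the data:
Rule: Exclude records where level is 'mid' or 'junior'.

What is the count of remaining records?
6

Step 1: Count records to exclude
  - 2 (mid) + 2 (junior) = 4 records
Step 2: Total records: 10
Step 3: Remaining = 10 - 4 = 6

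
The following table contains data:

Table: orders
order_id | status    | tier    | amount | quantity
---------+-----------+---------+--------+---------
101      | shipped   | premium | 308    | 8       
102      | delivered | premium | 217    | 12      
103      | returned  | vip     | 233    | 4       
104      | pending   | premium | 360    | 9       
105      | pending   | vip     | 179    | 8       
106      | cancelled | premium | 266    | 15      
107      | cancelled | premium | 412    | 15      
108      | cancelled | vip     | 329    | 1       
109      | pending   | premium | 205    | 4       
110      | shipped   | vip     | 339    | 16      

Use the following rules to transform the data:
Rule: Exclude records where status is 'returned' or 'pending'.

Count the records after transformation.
6

Step 1: Count records to exclude
  - 1 (returned) + 3 (pending) = 4 records
Step 2: Total records: 10
Step 3: Remaining = 10 - 4 = 6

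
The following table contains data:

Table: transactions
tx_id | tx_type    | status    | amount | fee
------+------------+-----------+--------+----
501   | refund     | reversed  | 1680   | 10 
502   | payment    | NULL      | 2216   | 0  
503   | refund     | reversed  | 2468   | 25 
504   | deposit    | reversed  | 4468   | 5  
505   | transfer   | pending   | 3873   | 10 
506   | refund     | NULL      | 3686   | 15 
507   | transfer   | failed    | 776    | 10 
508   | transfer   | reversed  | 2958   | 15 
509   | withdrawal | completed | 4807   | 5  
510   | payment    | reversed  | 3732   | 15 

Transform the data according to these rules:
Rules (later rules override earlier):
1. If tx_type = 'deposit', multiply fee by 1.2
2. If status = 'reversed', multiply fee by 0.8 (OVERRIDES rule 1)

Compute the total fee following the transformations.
96.0

Step 1: Rule 2 takes priority for records with status = 'reversed'
  - 5 records: 70 × 0.8 = 56.0
Step 2: Rule 1 applies to remaining records with tx_type = 'deposit'
  - 0 records: 0 × 1.2 = 0.0
Step 3: Other records unchanged: 40
Step 4: Final sum = 56.0 + 0.0 + 40 = 96.0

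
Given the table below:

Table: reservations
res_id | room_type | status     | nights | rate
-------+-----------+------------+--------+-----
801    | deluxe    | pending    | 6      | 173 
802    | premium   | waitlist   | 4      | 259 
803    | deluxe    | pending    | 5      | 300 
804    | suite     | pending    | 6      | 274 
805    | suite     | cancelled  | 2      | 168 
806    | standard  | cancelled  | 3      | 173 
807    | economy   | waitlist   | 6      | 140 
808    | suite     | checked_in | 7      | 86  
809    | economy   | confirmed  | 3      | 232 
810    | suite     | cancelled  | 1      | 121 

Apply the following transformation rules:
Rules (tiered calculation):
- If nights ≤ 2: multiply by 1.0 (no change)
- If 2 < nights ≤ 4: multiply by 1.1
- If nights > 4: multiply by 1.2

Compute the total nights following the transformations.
50.0

Step 1: Tier 1 (nights ≤ 2): 2 records, sum = 3 × 1.0 = 3.0
Step 2: Tier 2 (2 < nights ≤ 4): 3 records, sum = 10 × 1.1 = 11.0
Step 3: Tier 3 (nights > 4): 5 records, sum = 30 × 1.2 = 36.0
Step 4: Final sum = 3.0 + 11.0 + 36.0 = 50.0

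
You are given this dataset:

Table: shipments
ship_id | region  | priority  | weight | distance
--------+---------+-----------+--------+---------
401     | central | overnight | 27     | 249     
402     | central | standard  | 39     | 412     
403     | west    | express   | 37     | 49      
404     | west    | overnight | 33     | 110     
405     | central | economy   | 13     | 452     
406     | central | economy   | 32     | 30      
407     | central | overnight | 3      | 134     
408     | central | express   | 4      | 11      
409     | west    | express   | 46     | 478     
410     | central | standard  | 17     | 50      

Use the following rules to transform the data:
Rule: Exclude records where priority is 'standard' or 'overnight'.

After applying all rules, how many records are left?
5

Step 1: Count records to exclude
  - 2 (standard) + 3 (overnight) = 5 records
Step 2: Total records: 10
Step 3: Remaining = 10 - 5 = 5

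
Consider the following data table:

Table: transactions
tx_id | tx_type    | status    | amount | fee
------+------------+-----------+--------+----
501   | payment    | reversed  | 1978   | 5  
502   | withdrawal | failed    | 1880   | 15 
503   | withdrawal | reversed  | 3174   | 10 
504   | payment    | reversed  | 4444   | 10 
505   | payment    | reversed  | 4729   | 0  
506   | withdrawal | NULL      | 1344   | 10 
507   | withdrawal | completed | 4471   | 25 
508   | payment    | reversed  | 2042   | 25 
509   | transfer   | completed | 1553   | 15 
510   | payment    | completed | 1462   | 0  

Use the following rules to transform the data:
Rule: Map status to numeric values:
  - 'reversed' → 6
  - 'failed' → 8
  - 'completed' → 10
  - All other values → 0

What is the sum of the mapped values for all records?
68

Step 1: Apply mapping to each record
Step 2: Count by status:
  'reversed': 5 records × 6 = 30
  'failed': 1 records × 8 = 8
  'completed': 3 records × 10 = 30
Step 3: Sum all mapped values = 68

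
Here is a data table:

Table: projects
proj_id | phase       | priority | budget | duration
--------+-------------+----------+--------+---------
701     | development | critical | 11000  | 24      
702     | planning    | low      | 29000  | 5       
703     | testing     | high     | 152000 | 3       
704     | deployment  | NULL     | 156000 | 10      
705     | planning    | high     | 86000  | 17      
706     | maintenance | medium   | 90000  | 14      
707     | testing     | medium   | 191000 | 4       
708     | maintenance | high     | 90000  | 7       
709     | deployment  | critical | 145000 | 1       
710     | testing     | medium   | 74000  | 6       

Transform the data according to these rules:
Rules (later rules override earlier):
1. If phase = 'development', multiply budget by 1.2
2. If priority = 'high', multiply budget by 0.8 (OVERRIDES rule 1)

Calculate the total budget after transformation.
960600.0

Step 1: Rule 2 takes priority for records with priority = 'high'
  - 3 records: 328000 × 0.8 = 262400.0
Step 2: Rule 1 applies to remaining records with phase = 'development'
  - 1 records: 11000 × 1.2 = 13200.0
Step 3: Other records unchanged: 685000
Step 4: Final sum = 262400.0 + 13200.0 + 685000 = 960600.0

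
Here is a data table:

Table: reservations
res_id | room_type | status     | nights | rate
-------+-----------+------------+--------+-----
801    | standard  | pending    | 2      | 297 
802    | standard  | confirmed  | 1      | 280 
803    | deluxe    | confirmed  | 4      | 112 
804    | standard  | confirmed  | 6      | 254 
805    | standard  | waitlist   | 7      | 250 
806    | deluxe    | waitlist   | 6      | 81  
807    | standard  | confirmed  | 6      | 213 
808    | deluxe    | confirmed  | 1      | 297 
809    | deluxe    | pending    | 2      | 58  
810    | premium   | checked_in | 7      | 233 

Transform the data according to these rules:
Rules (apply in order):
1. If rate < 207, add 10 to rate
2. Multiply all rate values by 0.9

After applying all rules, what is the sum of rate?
1894.5

Step 1: Apply Rule 1 - Add 10 to records with rate < 207
  - 3 records affected: 251 + (3 × 10) = 281
  - Unaffected records: 1824
  - Sum after Rule 1: 2105
Step 2: Apply Rule 2 - Multiply all by 0.9
  - 2105 × 0.9 = 1894.5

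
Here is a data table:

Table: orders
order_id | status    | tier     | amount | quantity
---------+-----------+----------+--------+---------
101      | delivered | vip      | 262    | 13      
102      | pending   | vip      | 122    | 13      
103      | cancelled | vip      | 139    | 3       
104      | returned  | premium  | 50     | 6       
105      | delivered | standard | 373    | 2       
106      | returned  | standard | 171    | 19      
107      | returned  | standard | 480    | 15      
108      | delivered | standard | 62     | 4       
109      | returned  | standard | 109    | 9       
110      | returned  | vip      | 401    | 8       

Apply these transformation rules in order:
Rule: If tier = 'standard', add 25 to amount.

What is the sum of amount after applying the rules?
2294

Step 1: Count records where tier = 'standard': 5
Step 2: Total bonus added: 5 × 25 = 125
Step 3: Original sum of amount: 2169
Step 4: Final sum = 2169 + 125 = 2294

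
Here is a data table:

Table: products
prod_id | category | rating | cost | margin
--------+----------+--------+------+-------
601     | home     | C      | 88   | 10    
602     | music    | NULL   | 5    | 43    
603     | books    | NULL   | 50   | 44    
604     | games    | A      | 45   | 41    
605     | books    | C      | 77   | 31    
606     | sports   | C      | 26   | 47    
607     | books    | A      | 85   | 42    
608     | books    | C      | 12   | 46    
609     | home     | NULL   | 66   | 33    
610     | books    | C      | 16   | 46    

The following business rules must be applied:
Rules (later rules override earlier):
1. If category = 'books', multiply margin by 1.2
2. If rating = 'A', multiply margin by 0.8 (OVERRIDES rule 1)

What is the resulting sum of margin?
399.8

Step 1: Rule 2 takes priority for records with rating = 'A'
  - 2 records: 83 × 0.8 = 66.4
Step 2: Rule 1 applies to remaining records with category = 'books'
  - 4 records: 167 × 1.2 = 200.4
Step 3: Other records unchanged: 133
Step 4: Final sum = 66.4 + 200.4 + 133 = 399.8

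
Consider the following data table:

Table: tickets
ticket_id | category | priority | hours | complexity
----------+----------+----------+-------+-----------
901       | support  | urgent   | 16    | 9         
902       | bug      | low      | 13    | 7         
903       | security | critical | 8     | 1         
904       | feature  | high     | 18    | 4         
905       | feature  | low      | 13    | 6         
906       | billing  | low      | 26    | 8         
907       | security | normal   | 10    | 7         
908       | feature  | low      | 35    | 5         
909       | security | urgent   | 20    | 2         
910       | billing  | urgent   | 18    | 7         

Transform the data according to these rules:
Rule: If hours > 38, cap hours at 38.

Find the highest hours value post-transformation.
35

Step 1: Original maximum hours = 35
Step 2: Check cap of 38 against maximum
Step 3: No records exceed the cap (max 35 <= cap 38), so no capping applies
Step 4: Maximum after transformation = 35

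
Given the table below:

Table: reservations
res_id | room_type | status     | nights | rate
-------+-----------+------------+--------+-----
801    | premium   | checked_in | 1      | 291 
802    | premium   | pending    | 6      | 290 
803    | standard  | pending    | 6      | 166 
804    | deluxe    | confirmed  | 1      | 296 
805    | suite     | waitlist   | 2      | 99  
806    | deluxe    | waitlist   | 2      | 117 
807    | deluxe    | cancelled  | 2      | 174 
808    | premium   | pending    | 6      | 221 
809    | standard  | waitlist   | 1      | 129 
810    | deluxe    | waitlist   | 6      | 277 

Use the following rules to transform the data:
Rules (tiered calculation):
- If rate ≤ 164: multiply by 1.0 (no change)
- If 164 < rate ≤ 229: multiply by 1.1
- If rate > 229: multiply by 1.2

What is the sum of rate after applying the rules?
2346.9

Step 1: Tier 1 (rate ≤ 164): 3 records, sum = 345 × 1.0 = 345.0
Step 2: Tier 2 (164 < rate ≤ 229): 3 records, sum = 561 × 1.1 = 617.1
Step 3: Tier 3 (rate > 229): 4 records, sum = 1154 × 1.2 = 1384.8
Step 4: Final sum = 345.0 + 617.1 + 1384.8 = 2346.9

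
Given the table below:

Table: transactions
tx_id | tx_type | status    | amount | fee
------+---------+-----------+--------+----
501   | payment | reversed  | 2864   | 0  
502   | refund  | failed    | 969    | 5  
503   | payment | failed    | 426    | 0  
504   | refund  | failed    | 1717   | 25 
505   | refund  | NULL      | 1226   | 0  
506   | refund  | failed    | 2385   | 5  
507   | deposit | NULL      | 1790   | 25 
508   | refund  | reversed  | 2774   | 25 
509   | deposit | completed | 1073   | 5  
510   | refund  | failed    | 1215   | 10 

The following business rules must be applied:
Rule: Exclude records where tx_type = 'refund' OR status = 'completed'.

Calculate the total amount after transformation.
5080

Step 1: Find records where tx_type = 'refund' OR status = 'completed'
Step 2: 7 records match, summing to 11359
Step 3: Original sum: 16439
Step 4: Remaining sum = 16439 - 11359 = 5080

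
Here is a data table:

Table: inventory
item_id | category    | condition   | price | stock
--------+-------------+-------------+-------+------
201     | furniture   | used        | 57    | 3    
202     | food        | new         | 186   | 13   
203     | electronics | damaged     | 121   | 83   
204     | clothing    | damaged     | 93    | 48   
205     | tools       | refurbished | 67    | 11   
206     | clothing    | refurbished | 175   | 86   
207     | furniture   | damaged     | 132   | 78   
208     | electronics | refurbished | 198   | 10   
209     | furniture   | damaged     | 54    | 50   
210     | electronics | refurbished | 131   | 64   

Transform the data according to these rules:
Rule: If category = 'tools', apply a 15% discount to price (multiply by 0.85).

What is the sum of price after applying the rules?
1203.95

Step 1: Records with category = 'tools' have total price = 67
Step 2: Apply multiplier: 67 × 0.85 = 56.95
Step 3: Other records total: 1147
Step 4: Final sum = 56.95 + 1147 = 1203.95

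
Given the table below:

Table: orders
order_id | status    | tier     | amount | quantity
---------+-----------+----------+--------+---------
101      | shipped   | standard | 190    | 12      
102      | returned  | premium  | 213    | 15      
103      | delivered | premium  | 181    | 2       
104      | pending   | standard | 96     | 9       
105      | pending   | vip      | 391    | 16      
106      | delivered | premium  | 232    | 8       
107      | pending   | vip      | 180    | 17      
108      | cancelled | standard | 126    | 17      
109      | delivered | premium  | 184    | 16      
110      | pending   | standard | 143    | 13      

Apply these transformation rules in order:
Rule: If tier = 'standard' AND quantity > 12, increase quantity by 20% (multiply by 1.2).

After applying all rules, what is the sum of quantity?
131.0

Step 1: Find records where tier = 'standard' AND quantity > 12
Step 2: 2 records match, summing to 30
Step 3: After multiplier: 30 × 1.2 = 36.0
Step 4: Unaffected records sum: 95
Step 5: Final sum = 36.0 + 95 = 131.0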